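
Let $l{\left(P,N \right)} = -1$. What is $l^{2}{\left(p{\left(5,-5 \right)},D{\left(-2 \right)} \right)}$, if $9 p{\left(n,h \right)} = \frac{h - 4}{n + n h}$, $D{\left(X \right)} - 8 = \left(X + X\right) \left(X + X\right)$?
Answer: $1$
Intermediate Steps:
$D{\left(X \right)} = 8 + 4 X^{2}$ ($D{\left(X \right)} = 8 + \left(X + X\right) \left(X + X\right) = 8 + 2 X 2 X = 8 + 4 X^{2}$)
$p{\left(n,h \right)} = \frac{-4 + h}{9 \left(n + h n\right)}$ ($p{\left(n,h \right)} = \frac{\left(h - 4\right) \frac{1}{n + n h}}{9} = \frac{\left(-4 + h\right) \frac{1}{n + h n}}{9} = \frac{\frac{1}{n + h n} \left(-4 + h\right)}{9} = \frac{-4 + h}{9 \left(n + h n\right)}$)
$l^{2}{\left(p{\left(5,-5 \right)},D{\left(-2 \right)} \right)} = \left(-1\right)^{2} = 1$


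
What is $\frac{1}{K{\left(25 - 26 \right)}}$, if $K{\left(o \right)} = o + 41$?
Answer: $\frac{1}{40} \approx 0.025$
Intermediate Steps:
$K{\left(o \right)} = 41 + o$
$\frac{1}{K{\left(25 - 26 \right)}} = \frac{1}{41 + \left(25 - 26\right)} = \frac{1}{41 - 1} = \frac{1}{40}$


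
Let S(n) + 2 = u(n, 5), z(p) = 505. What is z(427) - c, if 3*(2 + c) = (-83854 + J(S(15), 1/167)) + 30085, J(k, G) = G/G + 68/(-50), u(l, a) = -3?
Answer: 460753/25 ≈ 18430.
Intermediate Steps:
S(n) = -5 (S(n) = -2 - 3 = -5)
J(k, G) = -9/25 (J(k, G) = 1 + 68*(-1/50) = 1 - 34/25 = -9/25)
c = -448128/25 (c = -2 + ((-83854 - 9/25) + 30085)/3 = -2 + (-2096359/25 + 30085)/3 = -2 + (⅓)*(-1344234/25) = -2 - 448078/25 = -448128/25 ≈ -17925.)
z(427) - c = 505 - 1*(-448128/25) = 505 + 448128/25 = 460753/25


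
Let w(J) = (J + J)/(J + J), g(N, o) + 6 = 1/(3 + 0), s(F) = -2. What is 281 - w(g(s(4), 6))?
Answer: 280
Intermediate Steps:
g(N, o) = -17/3 (g(N, o) = -6 + 1/(3 + 0) = -6 + 1/3 = -6 + ⅓ = -17/3)
w(J) = 1 (w(J) = (2*J)/((2*J)) = (2*J)*(1/(2*J)) = 1)
281 - w(g(s(4), 6)) = 281 - 1*1 = 281 - 1 = 280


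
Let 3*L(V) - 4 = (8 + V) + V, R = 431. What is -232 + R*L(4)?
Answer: 7924/3 ≈ 2641.3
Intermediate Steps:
L(V) = 4 + 2*V/3 (L(V) = 4/3 + ((8 + V) + V)/3 = 4/3 + (8 + 2*V)/3 = 4/3 + (8/3 + 2*V/3) = 4 + 2*V/3)
-232 + R*L(4) = -232 + 431*(4 + (2/3)*4) = -232 + 431*(4 + 8/3) = -232 + 431*(20/3) = -232 + 8620/3 = 7924/3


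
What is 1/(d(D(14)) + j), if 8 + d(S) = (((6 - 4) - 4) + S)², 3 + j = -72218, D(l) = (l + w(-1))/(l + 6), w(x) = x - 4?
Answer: -400/28890639 ≈ -1.3845e-5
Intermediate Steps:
w(x) = -4 + x
D(l) = (-5 + l)/(6 + l) (D(l) = (l + (-4 - 1))/(l + 6) = (l - 5)/(6 + l) = (-5 + l)/(6 + l))
j = -72221 (j = -3 - 72218 = -72221)
d(S) = -8 + (-2 + S)² (d(S) = -8 + (((6 - 4) - 4) + S)² = -8 + ((2 - 4) + S)² = -8 + (-2 + S)²)
1/(d(D(14)) + j) = 1/((-8 + (-2 + (-5 + 14)/(6 + 14))²) - 72221) = 1/((-8 + (-2 + 9/20)²) - 72221) = 1/((-8 + (-31/20)²) - 72221) = 1/((-8 + 961/400) - 72221) = 1/(-2239/400 - 72221) = 1/(-28890639/400) = -400/28890639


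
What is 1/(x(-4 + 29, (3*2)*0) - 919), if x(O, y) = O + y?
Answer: -1/894 ≈ -0.0011186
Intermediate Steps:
1/(x(-4 + 29, (3*2)*0) - 919) = 1/(((-4 + 29) + (3*2)*0) - 919) = 1/((25 + 6*0) - 919) = 1/((25 + 0) - 919) = 1/(25 - 919) = 1/(-894) = -1/894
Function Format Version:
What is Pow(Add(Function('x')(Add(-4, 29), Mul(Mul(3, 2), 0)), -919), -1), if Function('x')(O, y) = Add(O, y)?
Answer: Rational(-1, 894) ≈ -0.0011186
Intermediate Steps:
Pow(Add(Function('x')(Add(-4, 29), Mul(Mul(3, 2), 0)), -919), -1) = Pow(Add(Add(Add(-4, 29), Mul(Mul(3, 2), 0)), -919), -1) = Pow(Add(Add(25, Mul(6, 0)), -919), -1) = Pow(Add(Add(25, 0), -919), -1) = Pow(Add(25, -919), -1) = Pow(-894, -1) = Rational(-1, 894)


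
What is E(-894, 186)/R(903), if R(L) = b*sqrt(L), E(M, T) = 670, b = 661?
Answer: 670*sqrt(903)/596883 ≈ 0.033731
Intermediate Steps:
R(L) = 661*sqrt(L)
E(-894, 186)/R(903) = 670/((661*sqrt(903))) = 670*(sqrt(903)/596883) = 670*sqrt(903)/596883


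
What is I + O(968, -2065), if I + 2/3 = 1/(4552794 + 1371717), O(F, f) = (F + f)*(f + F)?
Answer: 7129605908326/5924511 ≈ 1.2034e+6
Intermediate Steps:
O(F, f) = (F + f)**2 (O(F, f) = (F + f)*(F + f) = (F + f)**2)
I = -3949673/5924511 (I = -2/3 + 1/(4552794 + 1371717) = -2/3 + 1/5924511 = -3949673/5924511 ≈ -0.66667)
I + O(968, -2065) = -3949673/5924511 + (968 - 2065)**2 = -3949673/5924511 + (-1097)**2 = -3949673/5924511 + 1203409 = 7129605908326/5924511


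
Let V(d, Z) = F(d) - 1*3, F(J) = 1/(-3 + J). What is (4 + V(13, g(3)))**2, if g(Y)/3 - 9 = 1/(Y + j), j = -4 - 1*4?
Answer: 121/100 ≈ 1.2100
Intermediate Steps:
j = -8 (j = -4 - 4 = -8)
g(Y) = 27 + 3/(-8 + Y) (g(Y) = 27 + 3/(Y - 8) = 27 + 3/(-8 + Y))
V(d, Z) = -3 + 1/(-3 + d) (V(d, Z) = 1/(-3 + d) - 1*3 = 1/(-3 + d) - 3 = -3 + 1/(-3 + d))
(4 + V(13, g(3)))**2 = (4 + (10 - 3*13)/(-3 + 13))**2 = (4 + (10 - 39)/10)**2 = (4 + (1/10)*(-29))**2 = (4 - 29/10)**2 = (11/10)**2 = 121/100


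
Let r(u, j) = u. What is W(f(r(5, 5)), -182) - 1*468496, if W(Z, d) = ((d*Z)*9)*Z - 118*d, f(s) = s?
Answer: -487970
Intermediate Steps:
W(Z, d) = -118*d + 9*d*Z² (W(Z, d) = ((Z*d)*9)*Z - 118*d = (9*Z*d)*Z - 118*d = 9*d*Z² - 118*d = -118*d + 9*d*Z²)
W(f(r(5, 5)), -182) - 1*468496 = -182*(-118 + 9*5²) - 1*468496 = -182*(-118 + 9*25) - 468496 = -182*(-118 + 225) - 468496 = -182*107 - 468496 = -19474 - 468496 = -487970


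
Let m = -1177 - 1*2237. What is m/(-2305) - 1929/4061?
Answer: 9417909/9360605 ≈ 1.0061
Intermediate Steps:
m = -3414 (m = -1177 - 2237 = -3414)
m/(-2305) - 1929/4061 = -3414/(-2305) - 1929/4061 = -3414*(-1/2305) - 1929*1/4061 = 3414/2305 - 1929/4061 = 9417909/9360605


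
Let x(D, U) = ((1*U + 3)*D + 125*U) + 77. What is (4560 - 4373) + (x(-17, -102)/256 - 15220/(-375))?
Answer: 1772707/9600 ≈ 184.66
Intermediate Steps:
x(D, U) = 77 + 125*U + D*(3 + U) (x(D, U) = ((U + 3)*D + 125*U) + 77 = ((3 + U)*D + 125*U) + 77 = (D*(3 + U) + 125*U) + 77 = (125*U + D*(3 + U)) + 77 = 77 + 125*U + D*(3 + U))
(4560 - 4373) + (x(-17, -102)/256 - 15220/(-375)) = (4560 - 4373) + ((77 + 3*(-17) + 125*(-102) - 17*(-102))/256 - 15220/(-375)) = 187 + ((77 - 51 - 12750 + 1734)*(1/256) - 15220*(-1/375)) = 187 + (-10990*1/256 + 3044/75) = 187 + (-5495/128 + 3044/75) = 187 - 22493/9600 = 1772707/9600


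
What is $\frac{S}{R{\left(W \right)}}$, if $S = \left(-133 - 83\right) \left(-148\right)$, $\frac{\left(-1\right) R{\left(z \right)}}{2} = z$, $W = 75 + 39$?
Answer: $- \frac{2664}{19} \approx -140.21$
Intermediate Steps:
$W = 114$
$R{\left(z \right)} = - 2 z$
$S = 31968$ ($S = \left(-216\right) \left(-148\right) = 31968$)
$\frac{S}{R{\left(W \right)}} = \frac{31968}{\left(-2\right) 114} = \frac{31968}{-228} = 31968 \left(- \frac{1}{228}\right) = - \frac{2664}{19}$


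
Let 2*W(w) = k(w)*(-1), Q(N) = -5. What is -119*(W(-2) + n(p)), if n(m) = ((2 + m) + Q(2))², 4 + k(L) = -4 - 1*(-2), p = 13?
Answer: -12257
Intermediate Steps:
k(L) = -6 (k(L) = -4 + (-4 - 1*(-2)) = -4 + (-4 + 2) = -4 - 2 = -6)
n(m) = (-3 + m)² (n(m) = ((2 + m) - 5)² = (-3 + m)²)
W(w) = 3 (W(w) = (-6*(-1))/2 = (½)*6 = 3)
-119*(W(-2) + n(p)) = -119*(3 + (-3 + 13)²) = -119*(3 + 10²) = -119*(3 + 100) = -119*103 = -12257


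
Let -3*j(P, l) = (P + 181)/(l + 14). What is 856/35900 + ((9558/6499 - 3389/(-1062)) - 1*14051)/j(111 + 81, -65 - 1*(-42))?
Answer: -2610235552847171/2567271699350 ≈ -1016.7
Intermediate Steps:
j(P, l) = -(181 + P)/(3*(14 + l)) (j(P, l) = -(P + 181)/(3*(l + 14)) = -(181 + P)/(3*(14 + l)))
856/35900 + ((9558/6499 - 3389/(-1062)) - 1*14051)/j(111 + 81, -65 - 1*(-42)) = 856/35900 + ((9558/6499 - 3389/(-1062)) - 1*14051)/(((-181 - (111 + 81))/(3*(14 + (-65 - 1*(-42)))))) = 856*(1/35900) + ((9558*(1/6499) - 3389*(-1/1062)) - 14051)/(((-181 - 1*192)/(3*(14 + (-65 + 42))))) = 214/8975 + ((9558/6499 + 3389/1062) - 14051)/(((-181 - 192)/(3*(14 - 23)))) = 214/8975 + (32175707/6901938 - 14051)/(((1/3)*(-373)/(-9))) = 214/8975 - 96946955131/(6901938*((1/3)*(-1/9)*(-373))) = 214/8975 - 96946955131/(6901938*373/27) = 214/8975 - 96946955131/6901938*27/373 = 214/8975 - 290840865393/286046986 = -2610235552847171/2567271699350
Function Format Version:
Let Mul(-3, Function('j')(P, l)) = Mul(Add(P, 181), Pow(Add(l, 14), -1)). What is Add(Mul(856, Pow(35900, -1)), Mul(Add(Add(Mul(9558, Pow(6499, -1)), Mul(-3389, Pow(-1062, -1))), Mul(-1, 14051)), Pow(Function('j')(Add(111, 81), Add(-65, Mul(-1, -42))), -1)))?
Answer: Rational(-2610235552847171, 2567271699350) ≈ -1016.7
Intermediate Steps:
Function('j')(P, l) = Mul(Rational(-1, 3), Pow(Add(14, l), -1), Add(181, P)) (Function('j')(P, l) = Mul(Rational(-1, 3), Mul(Add(P, 181), Pow(Add(l, 14), -1))) = Mul(Rational(-1, 3), Mul(Add(181, P), Pow(Add(14, l), -1))) = Mul(Rational(-1, 3), Mul(Pow(Add(14, l), -1), Add(181, P))) = Mul(Rational(-1, 3), Pow(Add(14, l), -1), Add(181, P)))
Add(Mul(856, Pow(35900, -1)), Mul(Add(Add(Mul(9558, Pow(6499, -1)), Mul(-3389, Pow(-1062, -1))), Mul(-1, 14051)), Pow(Function('j')(Add(111, 81), Add(-65, Mul(-1, -42))), -1))) = Add(Mul(856, Pow(35900, -1)), Mul(Add(Add(Mul(9558, Pow(6499, -1)), Mul(-3389, Pow(-1062, -1))), Mul(-1, 14051)), Pow(Mul(Rational(1, 3), Pow(Add(14, Add(-65, Mul(-1, -42))), -1), Add(-181, Mul(-1, Add(111, 81)))), -1))) = Add(Mul(856, Rational(1, 35900)), Mul(Add(Add(Mul(9558, Rational(1, 6499)), Mul(-3389, Rational(-1, 1062))), -14051), Pow(Mul(Rational(1, 3), Pow(Add(14, Add(-65, 42)), -1), Add(-181, Mul(-1, 192))), -1))) = Add(Rational(214, 8975), Mul(Add(Add(Rational(9558, 6499), Rational(3389, 1062)), -14051), Pow(Mul(Rational(1, 3), Pow(Add(14, -23), -1), Add(-181, -192)), -1))) = Add(Rational(214, 8975), Mul(Add(Rational(32175707, 6901938), -14051), Pow(Mul(Rational(1, 3), Pow(-9, -1), -373), -1))) = Add(Rational(214, 8975), Mul(Rational(-96946955131, 6901938), Pow(Mul(Rational(1, 3), Rational(-1, 9), -373), -1))) = Add(Rational(214, 8975), Mul(Rational(-96946955131, 6901938), Pow(Rational(373, 27), -1))) = Add(Rational(214, 8975), Mul(Rational(-96946955131, 6901938), Rational(27, 373))) = Add(Rational(214, 8975), Rational(-290840865393, 286046986)) = Rational(-2610235552847171, 2567271699350)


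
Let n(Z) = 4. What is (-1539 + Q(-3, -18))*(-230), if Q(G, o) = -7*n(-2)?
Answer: 360410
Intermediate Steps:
Q(G, o) = -28 (Q(G, o) = -7*4 = -28)
(-1539 + Q(-3, -18))*(-230) = (-1539 - 28)*(-230) = -1567*(-230) = 360410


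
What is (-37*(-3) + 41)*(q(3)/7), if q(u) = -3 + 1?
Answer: -304/7 ≈ -43.429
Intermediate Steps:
q(u) = -2
(-37*(-3) + 41)*(q(3)/7) = (-37*(-3) + 41)*(-2/7) = (111 + 41)*(-2*⅐) = 152*(-2/7) = -304/7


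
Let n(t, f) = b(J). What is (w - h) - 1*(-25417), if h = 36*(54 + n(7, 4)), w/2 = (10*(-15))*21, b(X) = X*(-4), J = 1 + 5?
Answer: 18037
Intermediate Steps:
J = 6
b(X) = -4*X
n(t, f) = -24 (n(t, f) = -4*6 = -24)
w = -6300 (w = 2*((10*(-15))*21) = 2*(-150*21) = 2*(-3150) = -6300)
h = 1080 (h = 36*(54 - 24) = 36*30 = 1080)
(w - h) - 1*(-25417) = (-6300 - 1*1080) - 1*(-25417) = (-6300 - 1080) + 25417 = -7380 + 25417 = 18037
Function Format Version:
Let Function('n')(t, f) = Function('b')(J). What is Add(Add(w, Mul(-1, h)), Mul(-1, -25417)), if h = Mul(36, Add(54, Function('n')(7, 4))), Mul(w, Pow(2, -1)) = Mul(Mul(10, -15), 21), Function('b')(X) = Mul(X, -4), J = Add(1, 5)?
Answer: 18037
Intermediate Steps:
J = 6
Function('b')(X) = Mul(-4, X)
Function('n')(t, f) = -24 (Function('n')(t, f) = Mul(-4, 6) = -24)
w = -6300 (w = Mul(2, Mul(Mul(10, -15), 21)) = Mul(2, Mul(-150, 21)) = Mul(2, -3150) = -6300)
h = 1080 (h = Mul(36, Add(54, -24)) = Mul(36, 30) = 1080)
Add(Add(w, Mul(-1, h)), Mul(-1, -25417)) = Add(Add(-6300, Mul(-1, 1080)), Mul(-1, -25417)) = Add(Add(-6300, -1080), 25417) = Add(-7380, 25417) = 18037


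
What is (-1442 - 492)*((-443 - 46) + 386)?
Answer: 199202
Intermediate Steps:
(-1442 - 492)*((-443 - 46) + 386) = -1934*(-489 + 386) = -1934*(-103) = 199202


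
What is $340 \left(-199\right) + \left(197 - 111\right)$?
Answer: $-67574$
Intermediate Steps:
$340 \left(-199\right) + \left(197 - 111\right) = -67660 + \left(197 - 111\right) = -67660 + 86 = -67574$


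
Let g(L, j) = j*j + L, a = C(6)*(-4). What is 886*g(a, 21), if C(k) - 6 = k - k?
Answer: 369462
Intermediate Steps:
C(k) = 6 (C(k) = 6 + (k - k) = 6 + 0 = 6)
a = -24 (a = 6*(-4) = -24)
g(L, j) = L + j² (g(L, j) = j² + L = L + j²)
886*g(a, 21) = 886*(-24 + 21²) = 886*(-24 + 441) = 886*417 = 369462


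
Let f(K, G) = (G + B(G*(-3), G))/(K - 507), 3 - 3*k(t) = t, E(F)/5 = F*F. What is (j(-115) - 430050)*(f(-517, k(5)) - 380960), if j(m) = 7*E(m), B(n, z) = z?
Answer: -9603849183175/768 ≈ -1.2505e+10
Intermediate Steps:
E(F) = 5*F² (E(F) = 5*(F*F) = 5*F²)
k(t) = 1 - t/3
j(m) = 35*m² (j(m) = 7*(5*m²) = 35*m²)
f(K, G) = 2*G/(-507 + K) (f(K, G) = (G + G)/(K - 507) = (2*G)/(-507 + K) = 2*G/(-507 + K))
(j(-115) - 430050)*(f(-517, k(5)) - 380960) = (35*(-115)² - 430050)*(2*(1 - ⅓*5)/(-507 - 517) - 380960) = (35*13225 - 430050)*(2*(1 - 5/3)/(-1024) - 380960) = (462875 - 430050)*(2*(-⅔)*(-1/1024) - 380960) = 32825*(1/768 - 380960) = 32825*(-292577279/768) = -9603849183175/768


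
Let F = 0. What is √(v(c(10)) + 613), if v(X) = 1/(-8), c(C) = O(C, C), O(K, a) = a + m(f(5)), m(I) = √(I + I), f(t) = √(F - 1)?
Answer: √9806/4 ≈ 24.756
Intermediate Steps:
f(t) = I (f(t) = √(0 - 1) = √(-1) = I)
m(I) = √2*√I (m(I) = √(2*I) = √2*√I)
O(K, a) = a + √2*√I
c(C) = 1 + I + C
v(X) = -⅛
√(v(c(10)) + 613) = √(-⅛ + 613) = √(4903/8) = √9806/4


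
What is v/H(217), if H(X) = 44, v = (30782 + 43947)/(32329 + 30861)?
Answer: 74729/2780360 ≈ 0.026877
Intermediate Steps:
v = 74729/63190 ≈ 1.1826
v/H(217) = (74729/63190)/44 = (74729/63190)*(1/44) = 74729/2780360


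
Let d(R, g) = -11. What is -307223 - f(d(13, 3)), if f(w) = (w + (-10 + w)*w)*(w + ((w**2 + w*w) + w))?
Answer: -355623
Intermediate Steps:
f(w) = (w + w*(-10 + w))*(2*w + 2*w**2) (f(w) = (w + w*(-10 + w))*(w + ((w**2 + w**2) + w)) = (w + w*(-10 + w))*(w + (2*w**2 + w)) = (w + w*(-10 + w))*(w + (w + 2*w**2)) = (w + w*(-10 + w))*(2*w + 2*w**2))
-307223 - f(d(13, 3)) = -307223 - 2*(-11)**2*(-9 + (-11)**2 - 8*(-11)) = -307223 - 2*121*(-9 + 121 + 88) = -307223 - 2*121*200 = -307223 - 1*48400 = -307223 - 48400 = -355623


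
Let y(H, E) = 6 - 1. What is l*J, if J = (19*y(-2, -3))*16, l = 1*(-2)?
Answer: -3040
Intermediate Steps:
y(H, E) = 5
l = -2
J = 1520 (J = (19*5)*16 = 95*16 = 1520)
l*J = -2*1520 = -3040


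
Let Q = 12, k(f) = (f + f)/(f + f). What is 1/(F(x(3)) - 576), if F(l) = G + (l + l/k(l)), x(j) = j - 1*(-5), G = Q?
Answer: -1/548 ≈ -0.0018248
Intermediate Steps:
k(f) = 1 (k(f) = (2*f)/((2*f)) = (2*f)*(1/(2*f)) = 1)
G = 12
x(j) = 5 + j (x(j) = j + 5 = 5 + j)
F(l) = 12 + 2*l (F(l) = 12 + (l + l/1) = 12 + (l + l*1) = 12 + (l + l) = 12 + 2*l)
1/(F(x(3)) - 576) = 1/((12 + 2*(5 + 3)) - 576) = 1/((12 + 2*8) - 576) = 1/((12 + 16) - 576) = 1/(28 - 576) = 1/(-548) = -1/548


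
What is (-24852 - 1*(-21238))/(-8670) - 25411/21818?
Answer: -70731559/94581030 ≈ -0.74784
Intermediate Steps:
(-24852 - 1*(-21238))/(-8670) - 25411/21818 = (-24852 + 21238)*(-1/8670) - 25411*1/21818 = -3614*(-1/8670) - 25411/21818 = 1807/4335 - 25411/21818 = -70731559/94581030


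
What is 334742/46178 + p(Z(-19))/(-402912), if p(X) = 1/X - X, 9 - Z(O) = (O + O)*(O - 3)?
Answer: 774355589521/106853398388 ≈ 7.2469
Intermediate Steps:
Z(O) = 9 - 2*O*(-3 + O) (Z(O) = 9 - (O + O)*(O - 3) = 9 - 2*O*(-3 + O))
334742/46178 + p(Z(-19))/(-402912) = 334742/46178 + (1/(9 - 2*(-19)**2 + 6*(-19)) - (9 - 2*(-19)**2 + 6*(-19)))/(-402912) = 334742*(1/46178) + (1/(9 - 2*361 - 114) - (9 - 2*361 - 114))*(-1/402912) = 167371/23089 + (1/(9 - 722 - 114) - (9 - 722 - 114))*(-1/402912) = 167371/23089 + (1/(-827) - 1*(-827))*(-1/402912) = 167371/23089 + (-1/827 + 827)*(-1/402912) = 167371/23089 + (683928/827)*(-1/402912) = 167371/23089 - 9499/4627892 = 774355589521/106853398388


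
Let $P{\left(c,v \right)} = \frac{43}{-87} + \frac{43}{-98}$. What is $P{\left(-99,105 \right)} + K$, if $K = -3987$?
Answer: $- \frac{34001117}{8526} \approx -3987.9$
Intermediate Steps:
$P{\left(c,v \right)} = - \frac{7955}{8526}$ ($P{\left(c,v \right)} = 43 \left(- \frac{1}{87}\right) + 43 \left(- \frac{1}{98}\right) = - \frac{43}{87} - \frac{43}{98} = - \frac{7955}{8526}$)
$P{\left(-99,105 \right)} + K = - \frac{7955}{8526} - 3987 = - \frac{34001117}{8526}$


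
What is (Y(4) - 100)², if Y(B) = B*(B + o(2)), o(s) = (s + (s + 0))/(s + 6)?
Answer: 6724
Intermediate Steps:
o(s) = 2*s/(6 + s) (o(s) = (s + s)/(6 + s) = (2*s)/(6 + s) = 2*s/(6 + s))
Y(B) = B*(½ + B) (Y(B) = B*(B + 2*2/(6 + 2)) = B*(B + 2*2/8) = B*(B + 2*2*(⅛)) = B*(B + ½) = B*(½ + B))
(Y(4) - 100)² = (4*(½ + 4) - 100)² = (4*(9/2) - 100)² = (18 - 100)² = (-82)² = 6724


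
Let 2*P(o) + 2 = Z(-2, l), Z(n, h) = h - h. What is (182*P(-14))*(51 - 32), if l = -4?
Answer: -3458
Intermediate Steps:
Z(n, h) = 0
P(o) = -1 (P(o) = -1 + (1/2)*0 = -1 + 0 = -1)
(182*P(-14))*(51 - 32) = (182*(-1))*(51 - 32) = -182*19 = -3458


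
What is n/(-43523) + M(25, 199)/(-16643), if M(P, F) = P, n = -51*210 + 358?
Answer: 171200261/724353289 ≈ 0.23635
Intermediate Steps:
n = -10352 (n = -10710 + 358 = -10352)
n/(-43523) + M(25, 199)/(-16643) = -10352/(-43523) + 25/(-16643) = -10352*(-1/43523) + 25*(-1/16643) = 10352/43523 - 25/16643 = 171200261/724353289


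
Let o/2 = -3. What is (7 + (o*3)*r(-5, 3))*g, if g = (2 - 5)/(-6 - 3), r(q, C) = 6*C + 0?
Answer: -317/3 ≈ -105.67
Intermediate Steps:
o = -6 (o = 2*(-3) = -6)
r(q, C) = 6*C
g = 1/3 (g = -3/(-9) = -3*(-1/9) = 1/3 ≈ 0.33333)
(7 + (o*3)*r(-5, 3))*g = (7 + (-6*3)*(6*3))*(1/3) = (7 - 18*18)*(1/3) = (7 - 324)*(1/3) = -317*1/3 = -317/3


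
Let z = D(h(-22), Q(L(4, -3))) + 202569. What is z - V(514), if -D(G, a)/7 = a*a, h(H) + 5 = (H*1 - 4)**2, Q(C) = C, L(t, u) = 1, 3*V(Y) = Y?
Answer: 607172/3 ≈ 2.0239e+5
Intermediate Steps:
V(Y) = Y/3
h(H) = -5 + (-4 + H)**2 (h(H) = -5 + (H*1 - 4)**2 = -5 + (H - 4)**2 = -5 + (-4 + H)**2)
D(G, a) = -7*a**2 (D(G, a) = -7*a*a = -7*a**2)
z = 202562 (z = -7*1**2 + 202569 = -7*1 + 202569 = -7 + 202569 = 202562)
z - V(514) = 202562 - 514/3 = 607172/3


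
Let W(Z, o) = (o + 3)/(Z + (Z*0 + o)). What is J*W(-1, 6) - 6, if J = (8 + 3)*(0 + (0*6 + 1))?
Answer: 69/5 ≈ 13.800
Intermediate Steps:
W(Z, o) = (3 + o)/(Z + o) (W(Z, o) = (3 + o)/(Z + (0 + o)) = (3 + o)/(Z + o))
J = 11 (J = 11*(0 + (0 + 1)) = 11*(0 + 1) = 11*1 = 11)
J*W(-1, 6) - 6 = 11*((3 + 6)/(-1 + 6)) - 6 = 11*(9/5) - 6 = 99/5 - 6 = 69/5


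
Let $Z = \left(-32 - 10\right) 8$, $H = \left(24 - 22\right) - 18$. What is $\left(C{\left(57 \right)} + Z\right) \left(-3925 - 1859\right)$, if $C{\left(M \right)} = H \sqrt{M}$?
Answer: $1943424 + 92544 \sqrt{57} \approx 2.6421 \cdot 10^{6}$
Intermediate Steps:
$H = -16$ ($H = 2 - 18 = -16$)
$C{\left(M \right)} = - 16 \sqrt{M}$
$Z = -336$ ($Z = \left(-42\right) 8 = -336$)
$\left(C{\left(57 \right)} + Z\right) \left(-3925 - 1859\right) = \left(- 16 \sqrt{57} - 336\right) \left(-3925 - 1859\right) = \left(-336 - 16 \sqrt{57}\right) \left(-5784\right) = 1943424 + 92544 \sqrt{57}$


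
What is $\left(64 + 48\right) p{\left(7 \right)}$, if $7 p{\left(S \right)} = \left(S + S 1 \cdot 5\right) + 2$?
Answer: $704$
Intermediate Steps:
$p{\left(S \right)} = \frac{2}{7} + \frac{6 S}{7}$ ($p{\left(S \right)} = \frac{\left(S + S 1 \cdot 5\right) + 2}{7} = \frac{\left(S + S 5\right) + 2}{7} = \frac{\left(S + 5 S\right) + 2}{7} = \frac{6 S + 2}{7} = \frac{2 + 6 S}{7} = \frac{2}{7} + \frac{6 S}{7}$)
$\left(64 + 48\right) p{\left(7 \right)} = \left(64 + 48\right) \left(\frac{2}{7} + \frac{6}{7} \cdot 7\right) = 112 \left(\frac{2}{7} + 6\right) = 112 \cdot \frac{44}{7} = 704$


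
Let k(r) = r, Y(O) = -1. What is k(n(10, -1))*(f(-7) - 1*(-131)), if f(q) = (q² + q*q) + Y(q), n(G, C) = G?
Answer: 2280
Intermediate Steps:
f(q) = -1 + 2*q² (f(q) = (q² + q*q) - 1 = (q² + q²) - 1 = 2*q² - 1 = -1 + 2*q²)
k(n(10, -1))*(f(-7) - 1*(-131)) = 10*((-1 + 2*(-7)²) - 1*(-131)) = 10*((-1 + 2*49) + 131) = 10*((-1 + 98) + 131) = 10*(97 + 131) = 10*228 = 2280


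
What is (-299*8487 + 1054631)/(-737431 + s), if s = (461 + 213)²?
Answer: 1482982/283155 ≈ 5.2374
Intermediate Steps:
s = 454276 (s = 674² = 454276)
(-299*8487 + 1054631)/(-737431 + s) = (-299*8487 + 1054631)/(-737431 + 454276) = (-2537613 + 1054631)/(-283155) = -1482982*(-1/283155) = 1482982/283155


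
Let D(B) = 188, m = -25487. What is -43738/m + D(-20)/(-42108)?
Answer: 41748367/24391059 ≈ 1.7116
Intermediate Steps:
-43738/m + D(-20)/(-42108) = -43738/(-25487) + 188/(-42108) = -43738*(-1/25487) + 188*(-1/42108) = 43738/25487 - 47/10527 = 41748367/24391059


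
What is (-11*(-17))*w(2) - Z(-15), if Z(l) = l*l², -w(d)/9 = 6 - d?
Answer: -3357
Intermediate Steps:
w(d) = -54 + 9*d (w(d) = -9*(6 - d) = -54 + 9*d)
Z(l) = l³
(-11*(-17))*w(2) - Z(-15) = (-11*(-17))*(-54 + 9*2) - 1*(-15)³ = 187*(-54 + 18) - 1*(-3375) = 187*(-36) + 3375 = -6732 + 3375 = -3357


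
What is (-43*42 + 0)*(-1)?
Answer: 1806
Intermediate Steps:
(-43*42 + 0)*(-1) = (-1806 + 0)*(-1) = -1806*(-1) = 1806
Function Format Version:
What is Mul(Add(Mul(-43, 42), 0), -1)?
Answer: 1806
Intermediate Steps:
Mul(Add(Mul(-43, 42), 0), -1) = Mul(Add(-1806, 0), -1) = Mul(-1806, -1) = 1806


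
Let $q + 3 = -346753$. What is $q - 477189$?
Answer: $-823945$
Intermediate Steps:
$q = -346756$ ($q = -3 - 346753 = -346756$)
$q - 477189 = -346756 - 477189 = -823945$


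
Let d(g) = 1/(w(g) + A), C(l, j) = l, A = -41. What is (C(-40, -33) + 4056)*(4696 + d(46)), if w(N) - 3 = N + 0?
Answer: 18859638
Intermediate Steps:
w(N) = 3 + N (w(N) = 3 + (N + 0) = 3 + N)
d(g) = 1/(-38 + g) (d(g) = 1/((3 + g) - 41) = 1/(-38 + g))
(C(-40, -33) + 4056)*(4696 + d(46)) = (-40 + 4056)*(4696 + 1/(-38 + 46)) = 4016*(4696 + 1/8) = 4016*(4696 + ⅛) = 4016*(37569/8) = 18859638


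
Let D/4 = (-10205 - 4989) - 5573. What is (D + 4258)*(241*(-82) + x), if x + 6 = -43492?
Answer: 4985520600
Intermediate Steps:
x = -43498 (x = -6 - 43492 = -43498)
D = -83068 (D = 4*((-10205 - 4989) - 5573) = 4*(-15194 - 5573) = 4*(-20767) = -83068)
(D + 4258)*(241*(-82) + x) = (-83068 + 4258)*(241*(-82) - 43498) = -78810*(-19762 - 43498) = -78810*(-63260) = 4985520600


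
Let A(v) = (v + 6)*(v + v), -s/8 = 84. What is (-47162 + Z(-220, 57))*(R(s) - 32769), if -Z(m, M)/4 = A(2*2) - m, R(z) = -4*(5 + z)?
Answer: 1455744562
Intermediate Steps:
s = -672 (s = -8*84 = -672)
A(v) = 2*v*(6 + v) (A(v) = (6 + v)*(2*v) = 2*v*(6 + v))
R(z) = -20 - 4*z
Z(m, M) = -320 + 4*m (Z(m, M) = -4*(2*(2*2)*(6 + 2*2) - m) = -4*(2*4*(6 + 4) - m) = -4*(2*4*10 - m) = -4*(80 - m) = -320 + 4*m)
(-47162 + Z(-220, 57))*(R(s) - 32769) = (-47162 + (-320 + 4*(-220)))*((-20 - 4*(-672)) - 32769) = (-47162 + (-320 - 880))*((-20 + 2688) - 32769) = (-47162 - 1200)*(2668 - 32769) = -48362*(-30101) = 1455744562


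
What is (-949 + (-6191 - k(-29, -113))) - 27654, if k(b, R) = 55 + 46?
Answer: -34895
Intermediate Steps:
k(b, R) = 101
(-949 + (-6191 - k(-29, -113))) - 27654 = (-949 + (-6191 - 1*101)) - 27654 = (-949 + (-6191 - 101)) - 27654 = (-949 - 6292) - 27654 = -7241 - 27654 = -34895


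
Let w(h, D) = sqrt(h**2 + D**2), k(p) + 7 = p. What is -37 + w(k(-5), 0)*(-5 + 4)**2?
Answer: -25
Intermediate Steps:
k(p) = -7 + p
w(h, D) = sqrt(D**2 + h**2)
-37 + w(k(-5), 0)*(-5 + 4)**2 = -37 + sqrt(0**2 + (-7 - 5)**2)*(-5 + 4)**2 = -37 + sqrt(0 + (-12)**2)*(-1)**2 = -37 + sqrt(0 + 144)*1 = -37 + sqrt(144)*1 = -37 + 12*1 = -37 + 12 = -25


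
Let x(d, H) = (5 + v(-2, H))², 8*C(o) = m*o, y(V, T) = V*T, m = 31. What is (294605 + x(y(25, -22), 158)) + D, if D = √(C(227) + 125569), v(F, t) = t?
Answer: 321174 + √2023178/4 ≈ 3.2153e+5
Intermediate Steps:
y(V, T) = T*V
C(o) = 31*o/8 (C(o) = (31*o)/8 = 31*o/8)
D = √2023178/4 (D = √((31/8)*227 + 125569) = √(7037/8 + 125569) = √(1011589/8) = √2023178/4 ≈ 355.60)
x(d, H) = (5 + H)²
(294605 + x(y(25, -22), 158)) + D = (294605 + (5 + 158)²) + √2023178/4 = (294605 + 163²) + √2023178/4 = (294605 + 26569) + √2023178/4 = 321174 + √2023178/4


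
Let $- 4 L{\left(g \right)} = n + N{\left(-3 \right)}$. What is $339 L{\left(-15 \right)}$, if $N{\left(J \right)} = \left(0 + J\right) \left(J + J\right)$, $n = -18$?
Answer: $0$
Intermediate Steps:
$N{\left(J \right)} = 2 J^{2}$ ($N{\left(J \right)} = J 2 J = 2 J^{2}$)
$L{\left(g \right)} = 0$ ($L{\left(g \right)} = - \frac{-18 + 2 \left(-3\right)^{2}}{4} = - \frac{-18 + 2 \cdot 9}{4} = - \frac{-18 + 18}{4} = \left(- \frac{1}{4}\right) 0 = 0$)
$339 L{\left(-15 \right)} = 339 \cdot 0 = 0$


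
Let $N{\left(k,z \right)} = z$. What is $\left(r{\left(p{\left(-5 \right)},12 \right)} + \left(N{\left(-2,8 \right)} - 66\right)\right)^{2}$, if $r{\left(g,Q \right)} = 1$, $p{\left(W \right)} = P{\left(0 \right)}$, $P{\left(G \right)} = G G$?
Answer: $3249$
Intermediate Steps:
$P{\left(G \right)} = G^{2}$
$p{\left(W \right)} = 0$ ($p{\left(W \right)} = 0^{2} = 0$)
$\left(r{\left(p{\left(-5 \right)},12 \right)} + \left(N{\left(-2,8 \right)} - 66\right)\right)^{2} = \left(1 + \left(8 - 66\right)\right)^{2} = \left(1 - 58\right)^{2} = \left(-57\right)^{2} = 3249$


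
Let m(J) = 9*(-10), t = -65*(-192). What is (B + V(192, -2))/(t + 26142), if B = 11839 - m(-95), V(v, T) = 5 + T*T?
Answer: 5969/19311 ≈ 0.30910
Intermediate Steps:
V(v, T) = 5 + T**2
t = 12480
m(J) = -90
B = 11929 (B = 11839 - 1*(-90) = 11839 + 90 = 11929)
(B + V(192, -2))/(t + 26142) = (11929 + (5 + (-2)**2))/(12480 + 26142) = (11929 + (5 + 4))/38622 = (11929 + 9)*(1/38622) = 11938*(1/38622) = 5969/19311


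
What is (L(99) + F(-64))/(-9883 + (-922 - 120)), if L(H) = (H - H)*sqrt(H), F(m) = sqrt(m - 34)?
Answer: -7*I*sqrt(2)/10925 ≈ -0.00090613*I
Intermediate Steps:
F(m) = sqrt(-34 + m)
L(H) = 0 (L(H) = 0*sqrt(H) = 0)
(L(99) + F(-64))/(-9883 + (-922 - 120)) = (0 + sqrt(-34 - 64))/(-9883 + (-922 - 120)) = (0 + sqrt(-98))/(-9883 - 1042) = (0 + 7*I*sqrt(2))/(-10925) = (7*I*sqrt(2))*(-1/10925) = -7*I*sqrt(2)/10925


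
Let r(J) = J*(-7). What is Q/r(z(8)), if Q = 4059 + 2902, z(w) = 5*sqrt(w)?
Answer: -6961*sqrt(2)/140 ≈ -70.317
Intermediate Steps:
r(J) = -7*J
Q = 6961
Q/r(z(8)) = 6961/((-35*sqrt(8))) = 6961/((-35*2*sqrt(2))) = 6961/((-70*sqrt(2))) = 6961*(-sqrt(2)/140) = -6961*sqrt(2)/140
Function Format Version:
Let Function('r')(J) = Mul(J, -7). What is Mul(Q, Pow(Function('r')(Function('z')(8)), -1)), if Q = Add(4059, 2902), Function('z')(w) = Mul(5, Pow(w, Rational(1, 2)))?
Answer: Mul(Rational(-6961, 140), Pow(2, Rational(1, 2))) ≈ -70.317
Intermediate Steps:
Function('r')(J) = Mul(-7, J)
Q = 6961
Mul(Q, Pow(Function('r')(Function('z')(8)), -1)) = Mul(6961, Pow(Mul(-7, Mul(5, Pow(8, Rational(1, 2)))), -1)) = Mul(6961, Pow(Mul(-7, Mul(5, Mul(2, Pow(2, Rational(1, 2))))), -1)) = Mul(6961, Pow(Mul(-7, Mul(10, Pow(2, Rational(1, 2)))), -1)) = Mul(6961, Pow(Mul(-70, Pow(2, Rational(1, 2))), -1)) = Mul(6961, Mul(Rational(-1, 140), Pow(2, Rational(1, 2)))) = Mul(Rational(-6961, 140), Pow(2, Rational(1, 2)))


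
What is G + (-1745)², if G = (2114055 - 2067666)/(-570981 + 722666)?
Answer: 461884663514/151685 ≈ 3.0450e+6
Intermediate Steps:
G = 46389/151685 ≈ 0.30582
G + (-1745)² = 46389/151685 + (-1745)² = 46389/151685 + 3045025 = 461884663514/151685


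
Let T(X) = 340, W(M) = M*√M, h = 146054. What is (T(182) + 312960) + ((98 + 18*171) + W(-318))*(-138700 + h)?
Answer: 23669604 - 2338572*I*√318 ≈ 2.367e+7 - 4.1703e+7*I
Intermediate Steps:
W(M) = M^(3/2)
(T(182) + 312960) + ((98 + 18*171) + W(-318))*(-138700 + h) = (340 + 312960) + ((98 + 18*171) + (-318)^(3/2))*(-138700 + 146054) = 313300 + ((98 + 3078) - 318*I*√318)*7354 = 313300 + (3176 - 318*I*√318)*7354 = 313300 + (23356304 - 2338572*I*√318) = 23669604 - 2338572*I*√318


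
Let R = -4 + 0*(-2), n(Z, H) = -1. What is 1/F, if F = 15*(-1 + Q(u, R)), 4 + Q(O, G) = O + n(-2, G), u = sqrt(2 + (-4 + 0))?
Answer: -1/95 - I*sqrt(2)/570 ≈ -0.010526 - 0.0024811*I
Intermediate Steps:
R = -4 (R = -4 + 0 = -4)
u = I*sqrt(2) (u = sqrt(2 - 4) = sqrt(-2) = I*sqrt(2) ≈ 1.4142*I)
Q(O, G) = -5 + O (Q(O, G) = -4 + (O - 1) = -4 + (-1 + O) = -5 + O)
F = -90 + 15*I*sqrt(2) (F = 15*(-1 + (-5 + I*sqrt(2))) = 15*(-6 + I*sqrt(2)) = -90 + 15*I*sqrt(2) ≈ -90.0 + 21.213*I)
1/F = 1/(-90 + 15*I*sqrt(2))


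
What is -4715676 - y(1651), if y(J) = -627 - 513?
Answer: -4714536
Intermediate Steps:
y(J) = -1140
-4715676 - y(1651) = -4715676 - 1*(-1140) = -4715676 + 1140 = -4714536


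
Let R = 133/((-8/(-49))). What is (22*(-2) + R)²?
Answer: 38007225/64 ≈ 5.9386e+5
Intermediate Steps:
R = 6517/8 (R = 133/((-8*(-1/49))) = 133/(8/49) = 133*(49/8) = 6517/8 ≈ 814.63)
(22*(-2) + R)² = (22*(-2) + 6517/8)² = (-44 + 6517/8)² = (6165/8)² = 38007225/64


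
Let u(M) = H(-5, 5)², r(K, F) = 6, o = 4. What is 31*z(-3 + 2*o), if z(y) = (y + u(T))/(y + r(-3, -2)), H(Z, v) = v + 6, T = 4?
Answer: 3906/11 ≈ 355.09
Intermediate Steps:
H(Z, v) = 6 + v
u(M) = 121 (u(M) = (6 + 5)² = 11² = 121)
z(y) = (121 + y)/(6 + y) (z(y) = (y + 121)/(y + 6) = (121 + y)/(6 + y))
31*z(-3 + 2*o) = 31*((121 + (-3 + 2*4))/(6 + (-3 + 2*4))) = 31*((121 + (-3 + 8))/(6 + (-3 + 8))) = 31*((121 + 5)/(6 + 5)) = 31*(126/11) = 3906/11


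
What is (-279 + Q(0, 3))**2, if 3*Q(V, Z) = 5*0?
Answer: 77841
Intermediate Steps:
Q(V, Z) = 0 (Q(V, Z) = (5*0)/3 = (1/3)*0 = 0)
(-279 + Q(0, 3))**2 = (-279 + 0)**2 = (-279)**2 = 77841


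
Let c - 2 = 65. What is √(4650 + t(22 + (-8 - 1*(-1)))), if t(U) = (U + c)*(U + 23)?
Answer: √7766 ≈ 88.125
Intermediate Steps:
c = 67 (c = 2 + 65 = 67)
t(U) = (23 + U)*(67 + U) (t(U) = (U + 67)*(U + 23) = (67 + U)*(23 + U) = (23 + U)*(67 + U))
√(4650 + t(22 + (-8 - 1*(-1)))) = √(4650 + (1541 + (22 + (-8 - 1*(-1)))² + 90*(22 + (-8 - 1*(-1))))) = √(4650 + (1541 + (22 + (-8 + 1))² + 90*(22 + (-8 + 1)))) = √(4650 + (1541 + (22 - 7)² + 90*(22 - 7))) = √(4650 + (1541 + 15² + 90*15)) = √(4650 + (1541 + 225 + 1350)) = √(4650 + 3116) = √7766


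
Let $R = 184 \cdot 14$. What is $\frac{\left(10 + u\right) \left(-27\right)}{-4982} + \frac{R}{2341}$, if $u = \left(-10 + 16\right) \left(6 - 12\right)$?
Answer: $\frac{5595125}{5831431} \approx 0.95948$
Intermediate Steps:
$R = 2576$
$u = -36$ ($u = 6 \left(-6\right) = -36$)
$\frac{\left(10 + u\right) \left(-27\right)}{-4982} + \frac{R}{2341} = \frac{\left(10 - 36\right) \left(-27\right)}{-4982} + \frac{2576}{2341} = \left(-26\right) \left(-27\right) \left(- \frac{1}{4982}\right) + 2576 \cdot \frac{1}{2341} = 702 \left(- \frac{1}{4982}\right) + \frac{2576}{2341} = - \frac{351}{2491} + \frac{2576}{2341} = \frac{5595125}{5831431}$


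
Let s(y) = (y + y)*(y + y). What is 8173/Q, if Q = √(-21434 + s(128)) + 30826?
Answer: 125970449/475099087 - 8173*√44102/950198174 ≈ 0.26334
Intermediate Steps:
s(y) = 4*y² (s(y) = (2*y)*(2*y) = 4*y²)
Q = 30826 + √44102 (Q = √(-21434 + 4*128²) + 30826 = √(-21434 + 4*16384) + 30826 = √(-21434 + 65536) + 30826 = √44102 + 30826 = 30826 + √44102 ≈ 31036.)
8173/Q = 8173/(30826 + √44102)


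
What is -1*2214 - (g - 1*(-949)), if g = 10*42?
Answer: -3583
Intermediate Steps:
g = 420
-1*2214 - (g - 1*(-949)) = -1*2214 - (420 - 1*(-949)) = -2214 - (420 + 949) = -2214 - 1*1369 = -2214 - 1369 = -3583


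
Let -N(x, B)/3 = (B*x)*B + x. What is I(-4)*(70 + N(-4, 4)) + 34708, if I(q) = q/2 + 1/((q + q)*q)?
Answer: 546697/16 ≈ 34169.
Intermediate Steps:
N(x, B) = -3*x - 3*x*B**2 (N(x, B) = -3*((B*x)*B + x) = -3*(x*B**2 + x) = -3*(x + x*B**2) = -3*x - 3*x*B**2)
I(q) = q/2 + 1/(2*q**2) (I(q) = q*(1/2) + 1/(((2*q))*q) = q/2 + (1/(2*q))/q = q/2 + 1/(2*q**2))
I(-4)*(70 + N(-4, 4)) + 34708 = ((1/2)*(1 + (-4)**3)/(-4)**2)*(70 - 3*(-4)*(1 + 4**2)) + 34708 = ((1/2)*(1/16)*(1 - 64))*(70 - 3*(-4)*(1 + 16)) + 34708 = ((1/2)*(1/16)*(-63))*(70 - 3*(-4)*17) + 34708 = -63*(70 + 204)/32 + 34708 = -63/32*274 + 34708 = -8631/16 + 34708 = 546697/16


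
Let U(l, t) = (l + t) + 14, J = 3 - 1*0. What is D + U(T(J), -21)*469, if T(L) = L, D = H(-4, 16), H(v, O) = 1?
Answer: -1875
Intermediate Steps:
D = 1
J = 3 (J = 3 + 0 = 3)
U(l, t) = 14 + l + t
D + U(T(J), -21)*469 = 1 + (14 + 3 - 21)*469 = 1 - 4*469 = 1 - 1876 = -1875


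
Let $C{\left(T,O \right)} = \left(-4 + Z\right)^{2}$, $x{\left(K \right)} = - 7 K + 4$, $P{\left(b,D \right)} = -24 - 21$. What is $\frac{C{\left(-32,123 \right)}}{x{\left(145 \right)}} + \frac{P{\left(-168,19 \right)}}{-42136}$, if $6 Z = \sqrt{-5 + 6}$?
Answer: $- \frac{5163031}{383395464} \approx -0.013467$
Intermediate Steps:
$Z = \frac{1}{6}$ ($Z = \frac{\sqrt{-5 + 6}}{6} = \frac{\sqrt{1}}{6} = \frac{1}{6} \cdot 1 = \frac{1}{6} \approx 0.16667$)
$P{\left(b,D \right)} = -45$ ($P{\left(b,D \right)} = -24 - 21 = -45$)
$x{\left(K \right)} = 4 - 7 K$
$C{\left(T,O \right)} = \frac{529}{36}$ ($C{\left(T,O \right)} = \left(-4 + \frac{1}{6}\right)^{2} = \left(- \frac{23}{6}\right)^{2} = \frac{529}{36}$)
$\frac{C{\left(-32,123 \right)}}{x{\left(145 \right)}} + \frac{P{\left(-168,19 \right)}}{-42136} = \frac{529}{36 \left(4 - 1015\right)} - \frac{45}{-42136} = \frac{529}{36 \left(4 - 1015\right)} - - \frac{45}{42136} = \frac{529}{36 \left(-1011\right)} + \frac{45}{42136} = \frac{529}{36} \left(- \frac{1}{1011}\right) + \frac{45}{42136} = - \frac{529}{36396} + \frac{45}{42136} = - \frac{5163031}{383395464}$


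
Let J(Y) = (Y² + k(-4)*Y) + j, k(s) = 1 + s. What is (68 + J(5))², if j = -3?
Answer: 5625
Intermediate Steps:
J(Y) = -3 + Y² - 3*Y (J(Y) = (Y² + (1 - 4)*Y) - 3 = (Y² - 3*Y) - 3 = -3 + Y² - 3*Y)
(68 + J(5))² = (68 + (-3 + 5² - 3*5))² = (68 + (-3 + 25 - 15))² = (68 + 7)² = 75² = 5625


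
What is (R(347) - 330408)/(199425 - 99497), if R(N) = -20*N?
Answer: -84337/24982 ≈ -3.3759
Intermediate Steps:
(R(347) - 330408)/(199425 - 99497) = (-20*347 - 330408)/(199425 - 99497) = (-6940 - 330408)/99928 = -337348*1/99928 = -84337/24982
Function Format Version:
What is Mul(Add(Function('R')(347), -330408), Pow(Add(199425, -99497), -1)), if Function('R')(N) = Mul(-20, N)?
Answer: Rational(-84337, 24982) ≈ -3.3759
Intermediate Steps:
Mul(Add(Function('R')(347), -330408), Pow(Add(199425, -99497), -1)) = Mul(Add(Mul(-20, 347), -330408), Pow(Add(199425, -99497), -1)) = Mul(Add(-6940, -330408), Pow(99928, -1)) = Mul(-337348, Rational(1, 99928)) = Rational(-84337, 24982)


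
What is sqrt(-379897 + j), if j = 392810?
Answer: sqrt(12913) ≈ 113.64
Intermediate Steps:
sqrt(-379897 + j) = sqrt(-379897 + 392810) = sqrt(12913)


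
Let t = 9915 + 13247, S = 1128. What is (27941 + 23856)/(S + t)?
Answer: 51797/24290 ≈ 2.1324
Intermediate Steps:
t = 23162
(27941 + 23856)/(S + t) = (27941 + 23856)/(1128 + 23162) = 51797/24290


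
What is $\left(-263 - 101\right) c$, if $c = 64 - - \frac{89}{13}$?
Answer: $-25788$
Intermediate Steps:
$c = \frac{921}{13}$ ($c = 64 - \left(-89\right) \frac{1}{13} = 64 - - \frac{89}{13} = 64 + \frac{89}{13} = \frac{921}{13} \approx 70.846$)
$\left(-263 - 101\right) c = \left(-263 - 101\right) \frac{921}{13} = \left(-364\right) \frac{921}{13} = -25788$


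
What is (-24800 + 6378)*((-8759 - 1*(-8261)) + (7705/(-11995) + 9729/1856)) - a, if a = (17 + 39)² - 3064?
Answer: 20235367127323/2226272 ≈ 9.0893e+6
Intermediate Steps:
a = 72 (a = 56² - 3064 = 3136 - 3064 = 72)
(-24800 + 6378)*((-8759 - 1*(-8261)) + (7705/(-11995) + 9729/1856)) - a = (-24800 + 6378)*((-8759 - 1*(-8261)) + (7705/(-11995) + 9729/1856)) - 1*72 = -18422*((-8759 + 8261) + (7705*(-1/11995) + 9729*(1/1856))) - 72 = -18422*(-498 + (-1541/2399 + 9729/1856)) - 72 = -18422*(-498 + 20479775/4452544) - 72 = -18422*(-2196887137/4452544) - 72 = 20235527418907/2226272 - 72 = 20235367127323/2226272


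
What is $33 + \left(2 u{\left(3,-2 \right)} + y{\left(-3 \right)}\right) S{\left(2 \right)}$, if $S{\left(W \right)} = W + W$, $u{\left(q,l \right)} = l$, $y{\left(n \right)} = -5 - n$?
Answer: $9$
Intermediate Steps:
$S{\left(W \right)} = 2 W$
$33 + \left(2 u{\left(3,-2 \right)} + y{\left(-3 \right)}\right) S{\left(2 \right)} = 33 + \left(2 \left(-2\right) - 2\right) 2 \cdot 2 = 33 + \left(-4 + \left(-5 + 3\right)\right) 4 = 33 + \left(-4 - 2\right) 4 = 33 - 24 = 9$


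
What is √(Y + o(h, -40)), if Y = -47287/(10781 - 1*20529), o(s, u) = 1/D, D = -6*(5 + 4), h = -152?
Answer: 25*√14877885/43866 ≈ 2.1983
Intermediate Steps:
D = -54 (D = -6*9 = -54)
o(s, u) = -1/54 (o(s, u) = 1/(-54) = -1/54)
Y = 47287/9748 (Y = -47287/(10781 - 20529) = -47287/(-9748) = -47287*(-1/9748) = 47287/9748 ≈ 4.8509)
√(Y + o(h, -40)) = √(47287/9748 - 1/54) = √(1271875/263196) = 25*√14877885/43866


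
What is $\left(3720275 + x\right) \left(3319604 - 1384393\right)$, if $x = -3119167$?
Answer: $1163270813788$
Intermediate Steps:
$\left(3720275 + x\right) \left(3319604 - 1384393\right) = \left(3720275 - 3119167\right) \left(3319604 - 1384393\right) = 601108 \cdot 1935211 = 1163270813788$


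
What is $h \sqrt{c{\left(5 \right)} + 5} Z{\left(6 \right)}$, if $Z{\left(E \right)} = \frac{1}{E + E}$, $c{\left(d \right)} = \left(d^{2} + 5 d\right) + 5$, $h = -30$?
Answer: $- 5 \sqrt{15} \approx -19.365$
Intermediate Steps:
$c{\left(d \right)} = 5 + d^{2} + 5 d$
$Z{\left(E \right)} = \frac{1}{2 E}$
$h \sqrt{c{\left(5 \right)} + 5} Z{\left(6 \right)} = - 30 \sqrt{\left(5 + 5^{2} + 5 \cdot 5\right) + 5} \frac{1}{2 \cdot 6} = - 30 \sqrt{\left(5 + 25 + 25\right) + 5} \cdot \frac{1}{2} \cdot \frac{1}{6} = - 30 \sqrt{55 + 5} \cdot \frac{1}{12} = - 30 \sqrt{60} \cdot \frac{1}{12} = - 30 \cdot 2 \sqrt{15} \cdot \frac{1}{12} = - 60 \sqrt{15} \cdot \frac{1}{12} = - 5 \sqrt{15}$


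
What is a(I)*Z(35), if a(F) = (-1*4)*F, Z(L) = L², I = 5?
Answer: -24500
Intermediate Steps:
a(F) = -4*F
a(I)*Z(35) = -4*5*35² = -20*1225 = -24500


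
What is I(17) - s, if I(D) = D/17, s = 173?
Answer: -172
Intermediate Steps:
I(D) = D/17 (I(D) = D*(1/17) = D/17)
I(17) - s = (1/17)*17 - 1*173 = 1 - 173 = -172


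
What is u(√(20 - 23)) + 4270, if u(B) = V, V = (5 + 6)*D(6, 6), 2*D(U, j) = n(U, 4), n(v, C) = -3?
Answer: 8507/2 ≈ 4253.5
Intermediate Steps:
D(U, j) = -3/2 (D(U, j) = (½)*(-3) = -3/2)
V = -33/2 (V = (5 + 6)*(-3/2) = 11*(-3/2) = -33/2 ≈ -16.500)
u(B) = -33/2
u(√(20 - 23)) + 4270 = -33/2 + 4270 = 8507/2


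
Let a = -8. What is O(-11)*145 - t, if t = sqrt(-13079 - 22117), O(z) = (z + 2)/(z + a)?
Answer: 1305/19 - 2*I*sqrt(8799) ≈ 68.684 - 187.61*I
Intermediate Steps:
O(z) = (2 + z)/(-8 + z) (O(z) = (z + 2)/(z - 8) = (2 + z)/(-8 + z))
t = 2*I*sqrt(8799) (t = sqrt(-35196) = 2*I*sqrt(8799) ≈ 187.61*I)
O(-11)*145 - t = ((2 - 11)/(-8 - 11))*145 - 2*I*sqrt(8799) = (-9/(-19))*145 - 2*I*sqrt(8799) = -1/19*(-9)*145 - 2*I*sqrt(8799) = (9/19)*145 - 2*I*sqrt(8799) = 1305/19 - 2*I*sqrt(8799)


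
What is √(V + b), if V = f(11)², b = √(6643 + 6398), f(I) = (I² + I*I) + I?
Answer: √(64009 + 9*√161) ≈ 253.23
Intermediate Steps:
f(I) = I + 2*I² (f(I) = (I² + I²) + I = 2*I² + I = I + 2*I²)
b = 9*√161 (b = √13041 = 9*√161 ≈ 114.20)
V = 64009 (V = (11*(1 + 2*11))² = (11*(1 + 22))² = (11*23)² = 253² = 64009)
√(V + b) = √(64009 + 9*√161)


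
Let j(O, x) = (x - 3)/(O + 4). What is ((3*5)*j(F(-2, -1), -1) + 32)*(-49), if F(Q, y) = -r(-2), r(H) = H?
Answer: -1078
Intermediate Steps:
F(Q, y) = 2 (F(Q, y) = -1*(-2) = 2)
j(O, x) = (-3 + x)/(4 + O)
((3*5)*j(F(-2, -1), -1) + 32)*(-49) = ((3*5)*((-3 - 1)/(4 + 2)) + 32)*(-49) = (15*(-4/6) + 32)*(-49) = (15*((⅙)*(-4)) + 32)*(-49) = (15*(-⅔) + 32)*(-49) = (-10 + 32)*(-49) = 22*(-49) = -1078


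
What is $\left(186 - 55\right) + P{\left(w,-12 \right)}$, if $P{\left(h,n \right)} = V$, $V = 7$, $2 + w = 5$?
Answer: $138$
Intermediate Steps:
$w = 3$ ($w = -2 + 5 = 3$)
$P{\left(h,n \right)} = 7$
$\left(186 - 55\right) + P{\left(w,-12 \right)} = \left(186 - 55\right) + 7 = 131 + 7 = 138$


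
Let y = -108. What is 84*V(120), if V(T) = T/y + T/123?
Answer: -1400/123 ≈ -11.382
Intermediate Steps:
V(T) = -5*T/4428 (V(T) = T/(-108) + T/123 = T*(-1/108) + T*(1/123) = -T/108 + T/123 = -5*T/4428)
84*V(120) = 84*(-5/4428*120) = 84*(-50/369) = -1400/123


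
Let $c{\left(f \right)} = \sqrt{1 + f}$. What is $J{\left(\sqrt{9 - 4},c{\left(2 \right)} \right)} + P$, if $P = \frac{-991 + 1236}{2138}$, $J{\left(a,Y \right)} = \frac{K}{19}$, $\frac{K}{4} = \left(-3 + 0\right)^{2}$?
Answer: $\frac{81623}{40622} \approx 2.0093$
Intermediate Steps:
$K = 36$ ($K = 4 \left(-3 + 0\right)^{2} = 4 \left(-3\right)^{2} = 4 \cdot 9 = 36$)
$J{\left(a,Y \right)} = \frac{36}{19}$
$P = \frac{245}{2138}$ ($P = 245 \cdot \frac{1}{2138} = \frac{245}{2138} \approx 0.11459$)
$J{\left(\sqrt{9 - 4},c{\left(2 \right)} \right)} + P = \frac{36}{19} + \frac{245}{2138} = \frac{81623}{40622}$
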